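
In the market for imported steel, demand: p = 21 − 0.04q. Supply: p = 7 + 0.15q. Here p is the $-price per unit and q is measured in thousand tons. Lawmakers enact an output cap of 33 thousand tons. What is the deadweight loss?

Competitive equilibrium: 21 − 0.04q = 7 + 0.15q → q* = 73.6842, p* = 18.0526.
At q = 33: demand price = 21 − 0.04·33 = 19.68; supply price = 7 + 0.15·33 = 11.95.
Δq = 73.6842 − 33 = 40.6842; wedge = 19.68 − 11.95 = 7.73.
DWL = ½ × 40.6842 × 7.73 = $157.24 thousand.

$157.24 thousand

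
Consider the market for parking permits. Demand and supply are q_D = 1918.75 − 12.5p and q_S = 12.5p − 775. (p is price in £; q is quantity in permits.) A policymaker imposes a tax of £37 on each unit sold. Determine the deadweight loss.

£4278.125

In inverse form: demand p = 153.5 − 0.08q, supply p = 62 + 0.08q.
Competitive equilibrium: 153.5 − 0.08q = 62 + 0.08q → q* = 571.875, p* = 107.75.
With the tax, the buyer price exceeds the seller price by 37: (153.5 − 0.08q) − (62 + 0.08q) = 37 → q' = 340.625.
Δq = 571.875 − 340.625 = 231.25; the wedge equals the tax, 37.
DWL = ½ × 231.25 × 37 = £4278.125.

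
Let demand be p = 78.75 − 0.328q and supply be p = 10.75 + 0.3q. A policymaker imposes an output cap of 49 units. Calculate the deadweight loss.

Competitive equilibrium: 78.75 − 0.328q = 10.75 + 0.3q → q* = 108.2803, p* = 43.2341.
At q = 49: demand price = 78.75 − 0.328·49 = 62.678; supply price = 10.75 + 0.3·49 = 25.45.
Δq = 108.2803 − 49 = 59.2803; wedge = 62.678 − 25.45 = 37.228.
The triangle = ½ × 59.2803 × 37.228 = 1103.44.

1103.44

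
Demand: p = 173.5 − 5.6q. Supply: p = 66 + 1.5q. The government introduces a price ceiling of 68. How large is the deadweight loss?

Competitive equilibrium: 173.5 − 5.6q = 66 + 1.5q → q* = 15.1408, p* = 88.7113.
At the ceiling p = 68, quantity supplied = (68 − 66)/1.5 = 1.3333.
Willingness to pay at q' = 1.3333: 173.5 − 5.6·1.3333 = 166.0335.
Δq = 15.1408 − 1.3333 = 13.8075; wedge = 166.0335 − 68 = 98.0335.
Deadweight loss = ½ × 13.8075 × 98.0335 = 676.80.

676.80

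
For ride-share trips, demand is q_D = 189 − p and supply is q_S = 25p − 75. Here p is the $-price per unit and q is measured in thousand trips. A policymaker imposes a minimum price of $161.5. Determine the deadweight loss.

$11910.94 thousand

In inverse form: demand p = 189 − q, supply p = 3 + 0.04q.
Competitive equilibrium: 189 − q = 3 + 0.04q → q* = 178.84615, p* = 10.15385.
At the floor p = 161.5, quantity demanded = (189 − 161.5)/1 = 27.5.
Sellers' marginal cost at q' = 27.5: 3 + 0.04·27.5 = 4.1.
Δq = 178.84615 − 27.5 = 151.34615; wedge = 161.5 − 4.1 = 157.4.
The triangle = ½ × 151.34615 × 157.4 = $11910.94 thousand.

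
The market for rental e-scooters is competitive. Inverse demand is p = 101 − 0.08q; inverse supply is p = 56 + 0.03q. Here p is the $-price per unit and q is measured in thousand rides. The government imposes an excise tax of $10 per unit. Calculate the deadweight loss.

Competitive equilibrium: 101 − 0.08q = 56 + 0.03q → q* = 409.0909, p* = 68.2727.
With the tax, the buyer price exceeds the seller price by 10: (101 − 0.08q) − (56 + 0.03q) = 10 → q' = 318.1818.
Δq = 409.0909 − 318.1818 = 90.9091; the wedge equals the tax, 10.
Deadweight loss = ½ × 90.9091 × 10 = $454.55 thousand.

$454.55 thousand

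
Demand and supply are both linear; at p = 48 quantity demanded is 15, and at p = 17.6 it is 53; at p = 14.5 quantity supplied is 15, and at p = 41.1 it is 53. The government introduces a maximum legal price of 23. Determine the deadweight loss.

Demand slope = (17.6 − 48)/(53 − 15) = −0.8, so p = 60 − 0.8q.
Supply slope = (41.1 − 14.5)/(53 − 15) = 0.7, so p = 4 + 0.7q.
Competitive equilibrium: 60 − 0.8q = 4 + 0.7q → q* = 37.3333, p* = 30.1333.
At the ceiling p = 23, quantity supplied = (23 − 4)/0.7 = 27.1429.
Willingness to pay at q' = 27.1429: 60 − 0.8·27.1429 = 38.2857.
Δq = 37.3333 − 27.1429 = 10.1904; wedge = 38.2857 − 23 = 15.2857.
The triangle = ½ × 10.1904 × 15.2857 = 77.88.

77.88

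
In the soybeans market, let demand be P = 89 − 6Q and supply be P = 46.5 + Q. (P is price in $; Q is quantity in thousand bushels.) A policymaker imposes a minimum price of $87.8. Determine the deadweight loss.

$120.66 thousand

Competitive equilibrium: 89 − 6Q = 46.5 + Q → Q* = 6.0714, P* = 52.5714.
At the floor P = 87.8, quantity demanded = (89 − 87.8)/6 = 0.2.
Sellers' marginal cost at Q' = 0.2: 46.5 + 1·0.2 = 46.7.
ΔQ = 6.0714 − 0.2 = 5.8714; wedge = 87.8 − 46.7 = 41.1.
DWL = ½ × 5.8714 × 41.1 = $120.66 thousand.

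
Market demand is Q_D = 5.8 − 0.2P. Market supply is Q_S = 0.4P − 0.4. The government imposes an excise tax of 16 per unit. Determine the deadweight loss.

17.07

In inverse form: demand P = 29 − 5Q, supply P = 1 + 2.5Q.
Competitive equilibrium: 29 − 5Q = 1 + 2.5Q → Q* = 3.7333, P* = 10.3333.
With the tax, the buyer price exceeds the seller price by 16: (29 − 5Q) − (1 + 2.5Q) = 16 → Q' = 1.6.
ΔQ = 3.7333 − 1.6 = 2.1333; the wedge equals the tax, 16.
Deadweight loss = ½ × 2.1333 × 16 = 17.07.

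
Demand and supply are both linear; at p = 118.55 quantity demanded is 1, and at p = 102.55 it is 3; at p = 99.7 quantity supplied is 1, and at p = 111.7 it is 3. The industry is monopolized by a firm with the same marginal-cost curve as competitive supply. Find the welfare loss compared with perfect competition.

5.10

Demand slope = (102.55 − 118.55)/(3 − 1) = −8, so p = 126.55 − 8q.
Supply slope = (111.7 − 99.7)/(3 − 1) = 6, so p = 93.7 + 6q.
Competitive equilibrium: 126.55 − 8q = 93.7 + 6q → q* = 2.3464, p* = 107.7786.
Marginal revenue: MR = 126.55 − 16q. Set MR = MC: 126.55 − 16q = 93.7 + 6q → q_m = 1.4932.
Price p_m = 126.55 − 8·1.4932 = 114.6044; MC(q_m) = 93.7 + 6·1.4932 = 102.6592.
Competitive q* = 2.3464, so Δq = 0.8532; wedge = 114.6044 − 102.6592 = 11.9452.
Welfare loss = ½ × 0.8532 × 11.9452 = 5.10.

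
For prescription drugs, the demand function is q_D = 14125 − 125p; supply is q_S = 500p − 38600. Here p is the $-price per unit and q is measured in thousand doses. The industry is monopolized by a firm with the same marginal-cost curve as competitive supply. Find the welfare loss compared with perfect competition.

$12658.17 thousand

In inverse form: demand p = 113 − 0.008q, supply p = 77.2 + 0.002q.
Competitive equilibrium: 113 − 0.008q = 77.2 + 0.002q → q* = 3580, p* = 84.36.
Marginal revenue: MR = 113 − 0.016q. Set MR = MC: 113 − 0.016q = 77.2 + 0.002q → q_m = 1988.88889.
Price p_m = 113 − 0.008·1988.88889 = 97.08889; MC(q_m) = 77.2 + 0.002·1988.88889 = 81.17778.
Competitive q* = 3580, so Δq = 1591.11111; wedge = 97.08889 − 81.17778 = 15.91111.
DWL = ½ × 1591.11111 × 15.91111 = $12658.17 thousand.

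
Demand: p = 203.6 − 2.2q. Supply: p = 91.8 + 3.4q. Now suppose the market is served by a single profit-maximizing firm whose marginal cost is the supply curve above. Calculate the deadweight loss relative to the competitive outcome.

Competitive equilibrium: 203.6 − 2.2q = 91.8 + 3.4q → q* = 19.9643, p* = 159.6786.
Marginal revenue: MR = 203.6 − 4.4q. Set MR = MC: 203.6 − 4.4q = 91.8 + 3.4q → q_m = 14.3333.
Price p_m = 203.6 − 2.2·14.3333 = 172.0667; MC(q_m) = 91.8 + 3.4·14.3333 = 140.5332.
Competitive q* = 19.9643, so Δq = 5.631; wedge = 172.0667 − 140.5332 = 31.5335.
Deadweight loss = ½ × 5.631 × 31.5335 = 88.78.

88.78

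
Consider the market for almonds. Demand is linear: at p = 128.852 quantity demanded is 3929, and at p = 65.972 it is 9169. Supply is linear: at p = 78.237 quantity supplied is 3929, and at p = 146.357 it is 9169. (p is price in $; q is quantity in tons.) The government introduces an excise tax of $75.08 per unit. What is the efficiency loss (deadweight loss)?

Demand slope = (65.972 − 128.852)/(9169 − 3929) = −0.012, so p = 176 − 0.012q.
Supply slope = (146.357 − 78.237)/(9169 − 3929) = 0.013, so p = 27.16 + 0.013q.
Competitive equilibrium: 176 − 0.012q = 27.16 + 0.013q → q* = 5953.6, p* = 104.5568.
With the tax, the buyer price exceeds the seller price by 75.08: (176 − 0.012q) − (27.16 + 0.013q) = 75.08 → q' = 2950.4.
Δq = 5953.6 − 2950.4 = 3003.2; the wedge equals the tax, 75.08.
The triangle = ½ × 3003.2 × 75.08 = $112740.128.

$112740.128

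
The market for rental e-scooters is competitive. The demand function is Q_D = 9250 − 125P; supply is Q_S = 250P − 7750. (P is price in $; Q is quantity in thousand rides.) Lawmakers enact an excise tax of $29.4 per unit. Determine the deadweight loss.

$36015 thousand

In inverse form: demand P = 74 − 0.008Q, supply P = 31 + 0.004Q.
Competitive equilibrium: 74 − 0.008Q = 31 + 0.004Q → Q* = 3583.3333, P* = 45.3333.
With the tax, the buyer price exceeds the seller price by 29.4: (74 − 0.008Q) − (31 + 0.004Q) = 29.4 → Q' = 1133.3333.
ΔQ = 3583.3333 − 1133.3333 = 2450; the wedge equals the tax, 29.4.
The triangle = ½ × 2450 × 29.4 = $36015 thousand.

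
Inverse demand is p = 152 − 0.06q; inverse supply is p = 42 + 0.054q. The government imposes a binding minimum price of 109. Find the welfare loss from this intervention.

Competitive equilibrium: 152 − 0.06q = 42 + 0.054q → q* = 964.9123, p* = 94.1053.
At the floor p = 109, quantity demanded = (152 − 109)/0.06 = 716.6667.
Sellers' marginal cost at q' = 716.6667: 42 + 0.054·716.6667 = 80.7.
Δq = 964.9123 − 716.6667 = 248.2456; wedge = 109 − 80.7 = 28.3.
Deadweight loss = ½ × 248.2456 × 28.3 = 3512.68.

3512.68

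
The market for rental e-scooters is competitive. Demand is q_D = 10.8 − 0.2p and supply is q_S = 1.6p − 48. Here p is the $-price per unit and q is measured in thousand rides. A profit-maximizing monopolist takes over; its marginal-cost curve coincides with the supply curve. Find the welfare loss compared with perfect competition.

In inverse form: demand p = 54 − 5q, supply p = 30 + 0.625q.
Competitive equilibrium: 54 − 5q = 30 + 0.625q → q* = 4.2667, p* = 32.6667.
Marginal revenue: MR = 54 − 10q. Set MR = MC: 54 − 10q = 30 + 0.625q → q_m = 2.2588.
Price p_m = 54 − 5·2.2588 = 42.706; MC(q_m) = 30 + 0.625·2.2588 = 31.4118.
Competitive q* = 4.2667, so Δq = 2.0079; wedge = 42.706 − 31.4118 = 11.2942.
Deadweight loss = ½ × 2.0079 × 11.2942 = $11.34 thousand.

$11.34 thousand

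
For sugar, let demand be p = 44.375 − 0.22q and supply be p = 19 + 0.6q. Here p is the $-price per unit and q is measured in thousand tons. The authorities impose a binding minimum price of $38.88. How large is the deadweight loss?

Competitive equilibrium: 44.375 − 0.22q = 19 + 0.6q → q* = 30.9451, p* = 37.5671.
At the floor p = 38.88, quantity demanded = (44.375 − 38.88)/0.22 = 24.9773.
Sellers' marginal cost at q' = 24.9773: 19 + 0.6·24.9773 = 33.9864.
Δq = 30.9451 − 24.9773 = 5.9678; wedge = 38.88 − 33.9864 = 4.8936.
DWL = ½ × 5.9678 × 4.8936 = $14.60 thousand.

$14.60 thousand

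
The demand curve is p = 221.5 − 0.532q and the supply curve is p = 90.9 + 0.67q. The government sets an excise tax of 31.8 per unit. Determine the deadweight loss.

420.65

Competitive equilibrium: 221.5 − 0.532q = 90.9 + 0.67q → q* = 108.6522, p* = 163.697.
With the tax, the buyer price exceeds the seller price by 31.8: (221.5 − 0.532q) − (90.9 + 0.67q) = 31.8 → q' = 82.1963.
Δq = 108.6522 − 82.1963 = 26.4559; the wedge equals the tax, 31.8.
Deadweight loss = ½ × 26.4559 × 31.8 = 420.65.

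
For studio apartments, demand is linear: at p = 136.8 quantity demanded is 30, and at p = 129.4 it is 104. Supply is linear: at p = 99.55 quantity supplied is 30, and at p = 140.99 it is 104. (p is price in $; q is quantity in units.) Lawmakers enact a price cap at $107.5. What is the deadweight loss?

$588.87

Demand slope = (129.4 − 136.8)/(104 − 30) = −0.1, so p = 139.8 − 0.1q.
Supply slope = (140.99 − 99.55)/(104 − 30) = 0.56, so p = 82.75 + 0.56q.
Competitive equilibrium: 139.8 − 0.1q = 82.75 + 0.56q → q* = 86.43939, p* = 131.15606.
At the ceiling p = 107.5, quantity supplied = (107.5 − 82.75)/0.56 = 44.19643.
Willingness to pay at q' = 44.19643: 139.8 − 0.1·44.19643 = 135.38036.
Δq = 86.43939 − 44.19643 = 42.24296; wedge = 135.38036 − 107.5 = 27.88036.
DWL = ½ × 42.24296 × 27.88036 = $588.87.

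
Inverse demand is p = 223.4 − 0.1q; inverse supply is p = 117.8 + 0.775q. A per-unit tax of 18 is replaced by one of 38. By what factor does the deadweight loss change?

Competitive equilibrium: 223.4 − 0.1q = 117.8 + 0.775q → q* = 120.6857, p* = 211.3314.
For a per-unit tax t: Δq = t/0.875, so DWL = ½·t·(t/0.875) = t²/1.75.
At t = 18: DWL = 185.143. At t = 38: DWL = 825.143.
Ratio = (38/18)² = 4.457.

4.457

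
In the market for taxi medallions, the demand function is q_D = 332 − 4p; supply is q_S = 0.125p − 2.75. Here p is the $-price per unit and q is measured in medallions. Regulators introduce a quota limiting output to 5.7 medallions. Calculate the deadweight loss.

$11.84

In inverse form: demand p = 83 − 0.25q, supply p = 22 + 8q.
Competitive equilibrium: 83 − 0.25q = 22 + 8q → q* = 7.3939, p* = 81.1515.
At q = 5.7: demand price = 83 − 0.25·5.7 = 81.575; supply price = 22 + 8·5.7 = 67.6.
Δq = 7.3939 − 5.7 = 1.6939; wedge = 81.575 − 67.6 = 13.975.
The triangle = ½ × 1.6939 × 13.975 = $11.84.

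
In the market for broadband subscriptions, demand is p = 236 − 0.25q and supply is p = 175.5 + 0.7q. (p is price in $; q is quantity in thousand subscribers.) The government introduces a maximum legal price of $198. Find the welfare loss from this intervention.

$472.56 thousand

Competitive equilibrium: 236 − 0.25q = 175.5 + 0.7q → q* = 63.6842, p* = 220.0789.
At the ceiling p = 198, quantity supplied = (198 − 175.5)/0.7 = 32.1429.
Willingness to pay at q' = 32.1429: 236 − 0.25·32.1429 = 227.9643.
Δq = 63.6842 − 32.1429 = 31.5413; wedge = 227.9643 − 198 = 29.9643.
Deadweight loss = ½ × 31.5413 × 29.9643 = $472.56 thousand.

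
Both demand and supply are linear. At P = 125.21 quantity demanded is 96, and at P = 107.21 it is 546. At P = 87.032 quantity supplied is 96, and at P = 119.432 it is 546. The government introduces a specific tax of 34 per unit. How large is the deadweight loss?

Demand slope = (107.21 − 125.21)/(546 − 96) = −0.04, so P = 129.05 − 0.04Q.
Supply slope = (119.432 − 87.032)/(546 − 96) = 0.072, so P = 80.12 + 0.072Q.
Competitive equilibrium: 129.05 − 0.04Q = 80.12 + 0.072Q → Q* = 436.875, P* = 111.575.
With the tax, the buyer price exceeds the seller price by 34: (129.05 − 0.04Q) − (80.12 + 0.072Q) = 34 → Q' = 133.3036.
ΔQ = 436.875 − 133.3036 = 303.5714; the wedge equals the tax, 34.
Deadweight loss = ½ × 303.5714 × 34 = 5160.71.

5160.71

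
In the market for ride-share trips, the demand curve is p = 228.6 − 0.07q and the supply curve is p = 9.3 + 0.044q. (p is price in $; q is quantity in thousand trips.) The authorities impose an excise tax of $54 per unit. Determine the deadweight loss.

Competitive equilibrium: 228.6 − 0.07q = 9.3 + 0.044q → q* = 1923.6842, p* = 93.9421.
With the tax, the buyer price exceeds the seller price by 54: (228.6 − 0.07q) − (9.3 + 0.044q) = 54 → q' = 1450.
Δq = 1923.6842 − 1450 = 473.6842; the wedge equals the tax, 54.
The triangle = ½ × 473.6842 × 54 = $12789.47 thousand.

$12789.47 thousand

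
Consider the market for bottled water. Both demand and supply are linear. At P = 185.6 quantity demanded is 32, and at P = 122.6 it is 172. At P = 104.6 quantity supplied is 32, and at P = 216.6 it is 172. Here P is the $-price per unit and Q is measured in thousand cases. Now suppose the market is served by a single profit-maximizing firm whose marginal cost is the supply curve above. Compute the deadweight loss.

$410.35 thousand

Demand slope = (122.6 − 185.6)/(172 − 32) = −0.45, so P = 200 − 0.45Q.
Supply slope = (216.6 − 104.6)/(172 − 32) = 0.8, so P = 79 + 0.8Q.
Competitive equilibrium: 200 − 0.45Q = 79 + 0.8Q → Q* = 96.8, P* = 156.44.
Marginal revenue: MR = 200 − 0.9Q. Set MR = MC: 200 − 0.9Q = 79 + 0.8Q → Q_m = 71.1765.
Price P_m = 200 − 0.45·71.1765 = 167.9706; MC(Q_m) = 79 + 0.8·71.1765 = 135.9412.
Competitive Q* = 96.8, so ΔQ = 25.6235; wedge = 167.9706 − 135.9412 = 32.0294.
Deadweight loss = ½ × 25.6235 × 32.0294 = $410.35 thousand.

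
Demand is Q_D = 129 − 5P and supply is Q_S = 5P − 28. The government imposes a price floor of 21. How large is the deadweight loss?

In inverse form: demand P = 25.8 − 0.2Q, supply P = 5.6 + 0.2Q.
Competitive equilibrium: 25.8 − 0.2Q = 5.6 + 0.2Q → Q* = 50.5, P* = 15.7.
At the floor P = 21, quantity demanded = (25.8 − 21)/0.2 = 24.
Sellers' marginal cost at Q' = 24: 5.6 + 0.2·24 = 10.4.
ΔQ = 50.5 − 24 = 26.5; wedge = 21 − 10.4 = 10.6.
The triangle = ½ × 26.5 × 10.6 = 140.45.

140.45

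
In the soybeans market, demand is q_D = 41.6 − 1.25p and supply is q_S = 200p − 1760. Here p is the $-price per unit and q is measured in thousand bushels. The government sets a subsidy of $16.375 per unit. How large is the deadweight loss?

In inverse form: demand p = 33.28 − 0.8q, supply p = 8.8 + 0.005q.
Competitive equilibrium: 33.28 − 0.8q = 8.8 + 0.005q → q* = 30.4099, p* = 8.952.
The subsidy lowers effective supply by 16.375: p = 0.005q − 7.575.
New quantity: 33.28 − 0.8q = 0.005q − 7.575 → q' = 50.7516.
Overproduction Δq = 50.7516 − 30.4099 = 20.3417; wedge = subsidy = 16.375.
DWL = ½ × 20.3417 × 16.375 = $166.55 thousand.

$166.55 thousand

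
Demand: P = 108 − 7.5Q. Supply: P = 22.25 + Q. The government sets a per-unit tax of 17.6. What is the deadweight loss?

Competitive equilibrium: 108 − 7.5Q = 22.25 + Q → Q* = 10.0882, P* = 32.3382.
With the tax, the buyer price exceeds the seller price by 17.6: (108 − 7.5Q) − (22.25 + Q) = 17.6 → Q' = 8.0176.
ΔQ = 10.0882 − 8.0176 = 2.0706; the wedge equals the tax, 17.6.
Welfare loss = ½ × 2.0706 × 17.6 = 18.22.

18.22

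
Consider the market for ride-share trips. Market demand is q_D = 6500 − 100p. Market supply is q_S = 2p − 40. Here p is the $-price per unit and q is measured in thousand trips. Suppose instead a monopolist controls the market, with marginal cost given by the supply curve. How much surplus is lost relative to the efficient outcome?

$0.73 thousand

In inverse form: demand p = 65 − 0.01q, supply p = 20 + 0.5q.
Competitive equilibrium: 65 − 0.01q = 20 + 0.5q → q* = 88.2353, p* = 64.1176.
Marginal revenue: MR = 65 − 0.02q. Set MR = MC: 65 − 0.02q = 20 + 0.5q → q_m = 86.5385.
Price p_m = 65 − 0.01·86.5385 = 64.1346; MC(q_m) = 20 + 0.5·86.5385 = 63.2693.
Competitive q* = 88.2353, so Δq = 1.6968; wedge = 64.1346 − 63.2693 = 0.8653.
The triangle = ½ × 1.6968 × 0.8653 = $0.73 thousand.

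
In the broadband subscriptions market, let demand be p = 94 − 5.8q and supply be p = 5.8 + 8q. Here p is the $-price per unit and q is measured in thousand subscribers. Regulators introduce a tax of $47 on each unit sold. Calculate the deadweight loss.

Competitive equilibrium: 94 − 5.8q = 5.8 + 8q → q* = 6.3913, p* = 56.9304.
With the tax, the buyer price exceeds the seller price by 47: (94 − 5.8q) − (5.8 + 8q) = 47 → q' = 2.9855.
Δq = 6.3913 − 2.9855 = 3.4058; the wedge equals the tax, 47.
Welfare loss = ½ × 3.4058 × 47 = $80.04 thousand.

$80.04 thousand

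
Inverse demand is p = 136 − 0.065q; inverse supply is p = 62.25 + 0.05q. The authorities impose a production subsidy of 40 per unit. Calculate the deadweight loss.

Competitive equilibrium: 136 − 0.065q = 62.25 + 0.05q → q* = 641.3043, p* = 94.3152.
The subsidy lowers effective supply by 40: p = 22.25 + 0.05q.
New quantity: 136 − 0.065q = 22.25 + 0.05q → q' = 989.1304.
Overproduction Δq = 989.1304 − 641.3043 = 347.8261; wedge = subsidy = 40.
Deadweight loss = ½ × 347.8261 × 40 = 6956.52.

6956.52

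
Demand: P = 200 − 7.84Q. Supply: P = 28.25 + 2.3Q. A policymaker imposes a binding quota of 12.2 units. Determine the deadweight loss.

Competitive equilibrium: 200 − 7.84Q = 28.25 + 2.3Q → Q* = 16.9379, P* = 67.2071.
At Q = 12.2: demand price = 200 − 7.84·12.2 = 104.352; supply price = 28.25 + 2.3·12.2 = 56.31.
ΔQ = 16.9379 − 12.2 = 4.7379; wedge = 104.352 − 56.31 = 48.042.
The triangle = ½ × 4.7379 × 48.042 = 113.81.

113.81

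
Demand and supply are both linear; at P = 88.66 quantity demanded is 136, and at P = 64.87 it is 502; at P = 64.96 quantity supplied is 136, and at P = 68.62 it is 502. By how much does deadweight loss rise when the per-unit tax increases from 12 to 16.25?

800.42

Demand slope = (64.87 − 88.66)/(502 − 136) = −0.065, so P = 97.5 − 0.065Q.
Supply slope = (68.62 − 64.96)/(502 − 136) = 0.01, so P = 63.6 + 0.01Q.
Competitive equilibrium: 97.5 − 0.065Q = 63.6 + 0.01Q → Q* = 452, P* = 68.12.
For a per-unit tax t: ΔQ = t/0.075, so DWL = ½·t·(t/0.075) = t²/0.15.
At t = 12: DWL = 960. At t = 16.25: DWL = 1760.417.
Increase = 1760.417 − 960 = 800.42.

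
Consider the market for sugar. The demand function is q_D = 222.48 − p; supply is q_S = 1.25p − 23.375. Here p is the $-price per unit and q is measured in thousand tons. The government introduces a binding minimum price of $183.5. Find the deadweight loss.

$4959.23 thousand

In inverse form: demand p = 222.48 − q, supply p = 18.7 + 0.8q.
Competitive equilibrium: 222.48 − q = 18.7 + 0.8q → q* = 113.2111, p* = 109.2689.
At the floor p = 183.5, quantity demanded = (222.48 − 183.5)/1 = 38.98.
Sellers' marginal cost at q' = 38.98: 18.7 + 0.8·38.98 = 49.884.
Δq = 113.2111 − 38.98 = 74.2311; wedge = 183.5 − 49.884 = 133.616.
Deadweight loss = ½ × 74.2311 × 133.616 = $4959.23 thousand.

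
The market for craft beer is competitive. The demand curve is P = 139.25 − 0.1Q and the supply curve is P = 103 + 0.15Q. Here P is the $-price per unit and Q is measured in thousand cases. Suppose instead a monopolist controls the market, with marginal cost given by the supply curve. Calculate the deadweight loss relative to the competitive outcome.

Competitive equilibrium: 139.25 − 0.1Q = 103 + 0.15Q → Q* = 145, P* = 124.75.
Marginal revenue: MR = 139.25 − 0.2Q. Set MR = MC: 139.25 − 0.2Q = 103 + 0.15Q → Q_m = 103.5714.
Price P_m = 139.25 − 0.1·103.5714 = 128.8929; MC(Q_m) = 103 + 0.15·103.5714 = 118.5357.
Competitive Q* = 145, so ΔQ = 41.4286; wedge = 128.8929 − 118.5357 = 10.3572.
Welfare loss = ½ × 41.4286 × 10.3572 = $214.54 thousand.

$214.54 thousand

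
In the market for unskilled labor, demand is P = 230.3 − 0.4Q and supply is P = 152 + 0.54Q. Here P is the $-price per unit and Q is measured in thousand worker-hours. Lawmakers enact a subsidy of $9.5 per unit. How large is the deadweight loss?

Competitive equilibrium: 230.3 − 0.4Q = 152 + 0.54Q → Q* = 83.2979, P* = 196.9809.
The subsidy lowers effective supply by 9.5: P = 142.5 + 0.54Q.
New quantity: 230.3 − 0.4Q = 142.5 + 0.54Q → Q' = 93.4043.
Overproduction ΔQ = 93.4043 − 83.2979 = 10.1064; wedge = subsidy = 9.5.
The triangle = ½ × 10.1064 × 9.5 = $48.01 thousand.

$48.01 thousand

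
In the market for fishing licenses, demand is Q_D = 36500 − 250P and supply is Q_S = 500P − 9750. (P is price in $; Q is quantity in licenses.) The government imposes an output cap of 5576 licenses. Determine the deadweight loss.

In inverse form: demand P = 146 − 0.004Q, supply P = 19.5 + 0.002Q.
Competitive equilibrium: 146 − 0.004Q = 19.5 + 0.002Q → Q* = 21083.3333, P* = 61.6667.
At Q = 5576: demand price = 146 − 0.004·5576 = 123.696; supply price = 19.5 + 0.002·5576 = 30.652.
ΔQ = 21083.3333 − 5576 = 15507.3333; wedge = 123.696 − 30.652 = 93.044.
The triangle = ½ × 15507.3333 × 93.044 = $721432.16.

$721432.16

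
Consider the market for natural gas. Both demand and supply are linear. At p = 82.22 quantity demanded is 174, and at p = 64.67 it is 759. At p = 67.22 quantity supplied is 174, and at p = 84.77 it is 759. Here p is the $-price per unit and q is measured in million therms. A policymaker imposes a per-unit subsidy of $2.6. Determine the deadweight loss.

$56.33 million

Demand slope = (64.67 − 82.22)/(759 − 174) = −0.03, so p = 87.44 − 0.03q.
Supply slope = (84.77 − 67.22)/(759 − 174) = 0.03, so p = 62 + 0.03q.
Competitive equilibrium: 87.44 − 0.03q = 62 + 0.03q → q* = 424, p* = 74.72.
The subsidy lowers effective supply by 2.6: p = 59.4 + 0.03q.
New quantity: 87.44 − 0.03q = 59.4 + 0.03q → q' = 467.3333.
Overproduction Δq = 467.3333 − 424 = 43.3333; wedge = subsidy = 2.6.
DWL = ½ × 43.3333 × 2.6 = $56.33 million.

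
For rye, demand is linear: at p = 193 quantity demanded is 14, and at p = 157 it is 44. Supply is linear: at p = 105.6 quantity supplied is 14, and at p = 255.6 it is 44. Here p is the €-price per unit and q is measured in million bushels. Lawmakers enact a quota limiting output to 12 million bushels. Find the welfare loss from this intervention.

Demand slope = (157 − 193)/(44 − 14) = −1.2, so p = 209.8 − 1.2q.
Supply slope = (255.6 − 105.6)/(44 − 14) = 5, so p = 35.6 + 5q.
Competitive equilibrium: 209.8 − 1.2q = 35.6 + 5q → q* = 28.0968, p* = 176.0839.
At q = 12: demand price = 209.8 − 1.2·12 = 195.4; supply price = 35.6 + 5·12 = 95.6.
Δq = 28.0968 − 12 = 16.0968; wedge = 195.4 − 95.6 = 99.8.
Welfare loss = ½ × 16.0968 × 99.8 = €803.23 million.

€803.23 million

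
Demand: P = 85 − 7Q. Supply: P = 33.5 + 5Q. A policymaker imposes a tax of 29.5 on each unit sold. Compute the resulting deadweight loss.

Competitive equilibrium: 85 − 7Q = 33.5 + 5Q → Q* = 4.2917, P* = 54.9583.
With the tax, the buyer price exceeds the seller price by 29.5: (85 − 7Q) − (33.5 + 5Q) = 29.5 → Q' = 1.8333.
ΔQ = 4.2917 − 1.8333 = 2.4584; the wedge equals the tax, 29.5.
DWL = ½ × 2.4584 × 29.5 = 36.26.

36.26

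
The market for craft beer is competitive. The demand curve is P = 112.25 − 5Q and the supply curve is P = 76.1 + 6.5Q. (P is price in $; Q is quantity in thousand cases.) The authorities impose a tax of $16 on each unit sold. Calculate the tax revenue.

$28.03 thousand

Competitive equilibrium: 112.25 − 5Q = 76.1 + 6.5Q → Q* = 3.14348, P* = 96.53261.
With the tax, the buyer price exceeds the seller price by 16: (112.25 − 5Q) − (76.1 + 6.5Q) = 16 → Q' = 1.75217.
Tax revenue = 16 × 1.75217 = $28.03 thousand.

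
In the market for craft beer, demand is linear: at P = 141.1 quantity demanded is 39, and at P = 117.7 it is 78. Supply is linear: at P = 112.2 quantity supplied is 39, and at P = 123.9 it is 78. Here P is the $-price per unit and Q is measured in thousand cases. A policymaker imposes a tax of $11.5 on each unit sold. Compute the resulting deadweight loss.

Demand slope = (117.7 − 141.1)/(78 − 39) = −0.6, so P = 164.5 − 0.6Q.
Supply slope = (123.9 − 112.2)/(78 − 39) = 0.3, so P = 100.5 + 0.3Q.
Competitive equilibrium: 164.5 − 0.6Q = 100.5 + 0.3Q → Q* = 71.1111, P* = 121.8333.
With the tax, the buyer price exceeds the seller price by 11.5: (164.5 − 0.6Q) − (100.5 + 0.3Q) = 11.5 → Q' = 58.3333.
ΔQ = 71.1111 − 58.3333 = 12.7778; the wedge equals the tax, 11.5.
Welfare loss = ½ × 12.7778 × 11.5 = $73.47 thousand.

$73.47 thousand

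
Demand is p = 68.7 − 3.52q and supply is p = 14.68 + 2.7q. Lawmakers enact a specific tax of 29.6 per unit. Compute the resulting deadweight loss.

70.43

Competitive equilibrium: 68.7 − 3.52q = 14.68 + 2.7q → q* = 8.6849, p* = 38.1292.
With the tax, the buyer price exceeds the seller price by 29.6: (68.7 − 3.52q) − (14.68 + 2.7q) = 29.6 → q' = 3.926.
Δq = 8.6849 − 3.926 = 4.7589; the wedge equals the tax, 29.6.
Deadweight loss = ½ × 4.7589 × 29.6 = 70.43.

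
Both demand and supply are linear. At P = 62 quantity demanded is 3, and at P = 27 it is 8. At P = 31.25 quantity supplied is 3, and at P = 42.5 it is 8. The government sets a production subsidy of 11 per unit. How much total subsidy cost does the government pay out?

Demand slope = (27 − 62)/(8 − 3) = −7, so P = 83 − 7Q.
Supply slope = (42.5 − 31.25)/(8 − 3) = 2.25, so P = 24.5 + 2.25Q.
Competitive equilibrium: 83 − 7Q = 24.5 + 2.25Q → Q* = 6.3243, P* = 38.7297.
The subsidy lowers effective supply by 11: P = 13.5 + 2.25Q.
New quantity: 83 − 7Q = 13.5 + 2.25Q → Q' = 7.5135.
Total subsidy cost = 11 × 7.5135 = 82.65.

82.65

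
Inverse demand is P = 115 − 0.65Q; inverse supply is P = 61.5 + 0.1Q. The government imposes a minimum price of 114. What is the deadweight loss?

Competitive equilibrium: 115 − 0.65Q = 61.5 + 0.1Q → Q* = 71.33333, P* = 68.63333.
At the floor P = 114, quantity demanded = (115 − 114)/0.65 = 1.53846.
Sellers' marginal cost at Q' = 1.53846: 61.5 + 0.1·1.53846 = 61.65385.
ΔQ = 71.33333 − 1.53846 = 69.79487; wedge = 114 − 61.65385 = 52.34615.
Welfare loss = ½ × 69.79487 × 52.34615 = 1826.75.

1826.75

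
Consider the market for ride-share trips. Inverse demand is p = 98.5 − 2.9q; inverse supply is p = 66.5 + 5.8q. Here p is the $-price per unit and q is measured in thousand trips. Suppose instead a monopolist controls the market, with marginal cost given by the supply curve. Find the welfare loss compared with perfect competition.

$3.68 thousand

Competitive equilibrium: 98.5 − 2.9q = 66.5 + 5.8q → q* = 3.6782, p* = 87.8333.
Marginal revenue: MR = 98.5 − 5.8q. Set MR = MC: 98.5 − 5.8q = 66.5 + 5.8q → q_m = 2.7586.
Price p_m = 98.5 − 2.9·2.7586 = 90.5001; MC(q_m) = 66.5 + 5.8·2.7586 = 82.4999.
Competitive q* = 3.6782, so Δq = 0.9196; wedge = 90.5001 − 82.4999 = 8.0002.
The triangle = ½ × 0.9196 × 8.0002 = $3.68 thousand.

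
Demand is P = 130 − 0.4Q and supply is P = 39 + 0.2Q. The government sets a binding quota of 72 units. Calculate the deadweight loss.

Competitive equilibrium: 130 − 0.4Q = 39 + 0.2Q → Q* = 151.6667, P* = 69.3333.
At Q = 72: demand price = 130 − 0.4·72 = 101.2; supply price = 39 + 0.2·72 = 53.4.
ΔQ = 151.6667 − 72 = 79.6667; wedge = 101.2 − 53.4 = 47.8.
DWL = ½ × 79.6667 × 47.8 = 1904.03.

1904.03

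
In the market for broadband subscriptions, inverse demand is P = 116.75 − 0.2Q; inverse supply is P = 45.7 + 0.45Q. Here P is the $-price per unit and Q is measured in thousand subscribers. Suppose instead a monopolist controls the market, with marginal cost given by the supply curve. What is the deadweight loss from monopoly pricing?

$214.98 thousand

Competitive equilibrium: 116.75 − 0.2Q = 45.7 + 0.45Q → Q* = 109.30769, P* = 94.88846.
Marginal revenue: MR = 116.75 − 0.4Q. Set MR = MC: 116.75 − 0.4Q = 45.7 + 0.45Q → Q_m = 83.58824.
Price P_m = 116.75 − 0.2·83.58824 = 100.03235; MC(Q_m) = 45.7 + 0.45·83.58824 = 83.31471.
Competitive Q* = 109.30769, so ΔQ = 25.71945; wedge = 100.03235 − 83.31471 = 16.71764.
DWL = ½ × 25.71945 × 16.71764 = $214.98 thousand.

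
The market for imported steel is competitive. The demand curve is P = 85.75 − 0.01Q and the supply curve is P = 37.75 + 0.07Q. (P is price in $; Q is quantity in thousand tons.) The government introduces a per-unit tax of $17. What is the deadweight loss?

$1806.25 thousand

Competitive equilibrium: 85.75 − 0.01Q = 37.75 + 0.07Q → Q* = 600, P* = 79.75.
With the tax, the buyer price exceeds the seller price by 17: (85.75 − 0.01Q) − (37.75 + 0.07Q) = 17 → Q' = 387.5.
ΔQ = 600 − 387.5 = 212.5; the wedge equals the tax, 17.
Deadweight loss = ½ × 212.5 × 17 = $1806.25 thousand.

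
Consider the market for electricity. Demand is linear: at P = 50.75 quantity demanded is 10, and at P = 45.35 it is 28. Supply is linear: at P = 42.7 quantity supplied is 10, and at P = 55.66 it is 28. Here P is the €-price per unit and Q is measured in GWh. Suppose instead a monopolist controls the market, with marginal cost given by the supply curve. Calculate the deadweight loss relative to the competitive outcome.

€8.43

Demand slope = (45.35 − 50.75)/(28 − 10) = −0.3, so P = 53.75 − 0.3Q.
Supply slope = (55.66 − 42.7)/(28 − 10) = 0.72, so P = 35.5 + 0.72Q.
Competitive equilibrium: 53.75 − 0.3Q = 35.5 + 0.72Q → Q* = 17.8922, P* = 48.3824.
Marginal revenue: MR = 53.75 − 0.6Q. Set MR = MC: 53.75 − 0.6Q = 35.5 + 0.72Q → Q_m = 13.8258.
Price P_m = 53.75 − 0.3·13.8258 = 49.6023; MC(Q_m) = 35.5 + 0.72·13.8258 = 45.4546.
Competitive Q* = 17.8922, so ΔQ = 4.0664; wedge = 49.6023 − 45.4546 = 4.1477.
Welfare loss = ½ × 4.0664 × 4.1477 = €8.43.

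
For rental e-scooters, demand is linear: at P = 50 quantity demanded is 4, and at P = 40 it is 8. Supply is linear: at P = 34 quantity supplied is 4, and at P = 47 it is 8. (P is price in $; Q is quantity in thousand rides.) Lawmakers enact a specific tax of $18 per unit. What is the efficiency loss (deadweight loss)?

Demand slope = (40 − 50)/(8 − 4) = −2.5, so P = 60 − 2.5Q.
Supply slope = (47 − 34)/(8 − 4) = 3.25, so P = 21 + 3.25Q.
Competitive equilibrium: 60 − 2.5Q = 21 + 3.25Q → Q* = 6.7826, P* = 43.0435.
With the tax, the buyer price exceeds the seller price by 18: (60 − 2.5Q) − (21 + 3.25Q) = 18 → Q' = 3.6522.
ΔQ = 6.7826 − 3.6522 = 3.1304; the wedge equals the tax, 18.
The triangle = ½ × 3.1304 × 18 = $28.17 thousand.

$28.17 thousand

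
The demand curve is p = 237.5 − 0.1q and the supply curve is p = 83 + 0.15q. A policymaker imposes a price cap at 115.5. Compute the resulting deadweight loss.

Competitive equilibrium: 237.5 − 0.1q = 83 + 0.15q → q* = 618, p* = 175.7.
At the ceiling p = 115.5, quantity supplied = (115.5 − 83)/0.15 = 216.666667.
Willingness to pay at q' = 216.666667: 237.5 − 0.1·216.666667 = 215.833333.
Δq = 618 − 216.666667 = 401.333333; wedge = 215.833333 − 115.5 = 100.333333.
Deadweight loss = ½ × 401.333333 × 100.333333 = 20133.56.

20133.56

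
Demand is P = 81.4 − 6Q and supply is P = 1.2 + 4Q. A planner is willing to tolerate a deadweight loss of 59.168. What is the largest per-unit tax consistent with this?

Competitive equilibrium: 81.4 − 6Q = 1.2 + 4Q → Q* = 8.02, P* = 33.28.
A tax t gives ΔQ = t/10 and wedge t, so DWL = t²/20.
t²/20 = 59.168 → t² = 1183.36 → t = 34.4.

34.4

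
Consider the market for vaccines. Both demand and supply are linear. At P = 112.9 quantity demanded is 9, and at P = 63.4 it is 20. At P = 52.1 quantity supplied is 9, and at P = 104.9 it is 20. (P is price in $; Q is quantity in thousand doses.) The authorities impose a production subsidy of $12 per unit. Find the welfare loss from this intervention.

Demand slope = (63.4 − 112.9)/(20 − 9) = −4.5, so P = 153.4 − 4.5Q.
Supply slope = (104.9 − 52.1)/(20 − 9) = 4.8, so P = 8.9 + 4.8Q.
Competitive equilibrium: 153.4 − 4.5Q = 8.9 + 4.8Q → Q* = 15.5376, P* = 83.4806.
The subsidy lowers effective supply by 12: P = 4.8Q − 3.1.
New quantity: 153.4 − 4.5Q = 4.8Q − 3.1 → Q' = 16.828.
Overproduction ΔQ = 16.828 − 15.5376 = 1.2904; wedge = subsidy = 12.
The triangle = ½ × 1.2904 × 12 = $7.74 thousand.

$7.74 thousand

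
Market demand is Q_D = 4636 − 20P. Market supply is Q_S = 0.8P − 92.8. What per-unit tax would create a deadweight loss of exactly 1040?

In inverse form: demand P = 231.8 − 0.05Q, supply P = 116 + 1.25Q.
Competitive equilibrium: 231.8 − 0.05Q = 116 + 1.25Q → Q* = 89.0769, P* = 227.3462.
A tax t gives ΔQ = t/1.3 and wedge t, so DWL = t²/2.6.
t²/2.6 = 1040 → t² = 2704 → t = 52.

52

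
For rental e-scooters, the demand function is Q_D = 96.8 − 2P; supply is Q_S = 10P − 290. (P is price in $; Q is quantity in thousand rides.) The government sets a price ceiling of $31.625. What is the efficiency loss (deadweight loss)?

$11.10 thousand

In inverse form: demand P = 48.4 − 0.5Q, supply P = 29 + 0.1Q.
Competitive equilibrium: 48.4 − 0.5Q = 29 + 0.1Q → Q* = 32.3333, P* = 32.2333.
At the ceiling P = 31.625, quantity supplied = (31.625 − 29)/0.1 = 26.25.
Willingness to pay at Q' = 26.25: 48.4 − 0.5·26.25 = 35.275.
ΔQ = 32.3333 − 26.25 = 6.0833; wedge = 35.275 − 31.625 = 3.65.
The triangle = ½ × 6.0833 × 3.65 = $11.10 thousand.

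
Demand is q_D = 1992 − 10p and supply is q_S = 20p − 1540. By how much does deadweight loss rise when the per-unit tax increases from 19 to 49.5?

In inverse form: demand p = 199.2 − 0.1q, supply p = 77 + 0.05q.
Competitive equilibrium: 199.2 − 0.1q = 77 + 0.05q → q* = 814.6667, p* = 117.7333.
For a per-unit tax t: Δq = t/0.15, so DWL = ½·t·(t/0.15) = t²/0.3.
At t = 19: DWL = 1203.333. At t = 49.5: DWL = 8167.5.
Increase = 8167.5 − 1203.333 = 6964.17.

6964.17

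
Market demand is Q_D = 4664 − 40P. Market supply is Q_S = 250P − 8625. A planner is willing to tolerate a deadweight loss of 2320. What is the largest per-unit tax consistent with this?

In inverse form: demand P = 116.6 − 0.025Q, supply P = 34.5 + 0.004Q.
Competitive equilibrium: 116.6 − 0.025Q = 34.5 + 0.004Q → Q* = 2831.0345, P* = 45.8241.
A tax t gives ΔQ = t/0.029 and wedge t, so DWL = t²/0.058.
t²/0.058 = 2320 → t² = 134.56 → t = 11.6.

11.6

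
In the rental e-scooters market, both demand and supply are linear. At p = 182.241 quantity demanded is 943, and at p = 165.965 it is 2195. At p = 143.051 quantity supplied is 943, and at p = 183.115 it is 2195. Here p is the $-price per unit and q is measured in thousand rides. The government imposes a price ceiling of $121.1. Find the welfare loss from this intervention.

Demand slope = (165.965 − 182.241)/(2195 − 943) = −0.013, so p = 194.5 − 0.013q.
Supply slope = (183.115 − 143.051)/(2195 − 943) = 0.032, so p = 112.875 + 0.032q.
Competitive equilibrium: 194.5 − 0.013q = 112.875 + 0.032q → q* = 1813.8889, p* = 170.9194.
At the ceiling p = 121.1, quantity supplied = (121.1 − 112.875)/0.032 = 257.0313.
Willingness to pay at q' = 257.0313: 194.5 − 0.013·257.0313 = 191.1586.
Δq = 1813.8889 − 257.0313 = 1556.8576; wedge = 191.1586 − 121.1 = 70.0586.
Deadweight loss = ½ × 1556.8576 × 70.0586 = $54535.63 thousand.

$54535.63 thousand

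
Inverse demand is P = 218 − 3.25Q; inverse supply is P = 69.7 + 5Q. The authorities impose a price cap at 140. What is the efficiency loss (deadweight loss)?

Competitive equilibrium: 218 − 3.25Q = 69.7 + 5Q → Q* = 17.9758, P* = 159.5788.
At the ceiling P = 140, quantity supplied = (140 − 69.7)/5 = 14.06.
Willingness to pay at Q' = 14.06: 218 − 3.25·14.06 = 172.305.
ΔQ = 17.9758 − 14.06 = 3.9158; wedge = 172.305 − 140 = 32.305.
Welfare loss = ½ × 3.9158 × 32.305 = 63.25.

63.25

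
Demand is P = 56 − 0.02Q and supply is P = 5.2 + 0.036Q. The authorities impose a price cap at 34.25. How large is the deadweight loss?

281.11

Competitive equilibrium: 56 − 0.02Q = 5.2 + 0.036Q → Q* = 907.1429, P* = 37.8571.
At the ceiling P = 34.25, quantity supplied = (34.25 − 5.2)/0.036 = 806.9444.
Willingness to pay at Q' = 806.9444: 56 − 0.02·806.9444 = 39.8611.
ΔQ = 907.1429 − 806.9444 = 100.1985; wedge = 39.8611 − 34.25 = 5.6111.
Welfare loss = ½ × 100.1985 × 5.6111 = 281.11.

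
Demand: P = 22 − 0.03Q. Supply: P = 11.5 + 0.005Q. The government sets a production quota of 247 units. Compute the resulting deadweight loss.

49.16

Competitive equilibrium: 22 − 0.03Q = 11.5 + 0.005Q → Q* = 300, P* = 13.
At Q = 247: demand price = 22 − 0.03·247 = 14.59; supply price = 11.5 + 0.005·247 = 12.735.
ΔQ = 300 − 247 = 53; wedge = 14.59 − 12.735 = 1.855.
Welfare loss = ½ × 53 × 1.855 = 49.16.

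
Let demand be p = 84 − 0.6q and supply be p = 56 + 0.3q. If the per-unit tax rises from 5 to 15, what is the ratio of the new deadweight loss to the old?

Competitive equilibrium: 84 − 0.6q = 56 + 0.3q → q* = 31.1111, p* = 65.3333.
For a per-unit tax t: Δq = t/0.9, so DWL = ½·t·(t/0.9) = t²/1.8.
At t = 5: DWL = 13.889. At t = 15: DWL = 125.
Ratio = (15/5)² = 9.

9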